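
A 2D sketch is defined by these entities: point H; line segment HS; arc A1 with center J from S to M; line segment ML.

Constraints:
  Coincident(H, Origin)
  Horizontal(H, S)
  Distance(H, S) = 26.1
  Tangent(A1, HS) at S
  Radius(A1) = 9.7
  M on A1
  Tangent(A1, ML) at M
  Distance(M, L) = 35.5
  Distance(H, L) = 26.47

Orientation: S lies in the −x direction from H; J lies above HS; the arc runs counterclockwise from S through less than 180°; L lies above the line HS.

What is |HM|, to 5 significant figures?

19.915

Checks: |JM| = 9.700 ✓; ∠(JM, ML) = 90.00° ✓; |ML| = 35.50 ✓; |HL| = 26.47 ✓.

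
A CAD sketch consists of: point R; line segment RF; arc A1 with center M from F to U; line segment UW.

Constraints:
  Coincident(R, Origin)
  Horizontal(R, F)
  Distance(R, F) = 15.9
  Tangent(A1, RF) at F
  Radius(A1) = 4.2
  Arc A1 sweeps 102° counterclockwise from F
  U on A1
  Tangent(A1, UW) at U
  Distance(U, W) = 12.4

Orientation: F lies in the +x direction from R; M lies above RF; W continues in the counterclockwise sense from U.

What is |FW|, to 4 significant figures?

17.27

R is at the origin; R and F share the same y with |RF| = 15.9 and F on the +x side, so F = (15.90, 0.000). Since A1 is tangent to RF there, MF ⟂ RF, so M = F + (0, 4.2) = (15.90, 4.200). On A1, F sits at bearing -90° from M; a 102° counterclockwise sweep puts U at bearing 12°, so U = M + 4.2·(cos 12°, sin 12°) = (20.01, 5.073). Since A1 is tangent to UW there, MU ⟂ UW, so UW runs along (−sin 12°, cos 12°); with |UW| = 12.4, W = (17.43, 17.20). Then |FW| = |W − F| = 17.27.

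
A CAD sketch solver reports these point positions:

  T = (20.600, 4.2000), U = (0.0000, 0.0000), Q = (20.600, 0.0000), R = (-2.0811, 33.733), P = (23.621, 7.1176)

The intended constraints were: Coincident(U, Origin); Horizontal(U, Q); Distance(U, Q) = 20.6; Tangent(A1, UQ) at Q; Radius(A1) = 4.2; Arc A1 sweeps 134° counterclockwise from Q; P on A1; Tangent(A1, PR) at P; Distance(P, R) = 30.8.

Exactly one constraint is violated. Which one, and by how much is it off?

Distance(P, R) = 30.8 — off by 6.20.

U = (0.00, 0.00) ✓; U.y = 0.00, Q.y = 0.00 ✓; |UQ| = 20.60 ✓; ∠(TQ, QU) = 90.00° ✓; |TQ| = 4.200 ✓; bearing(T→P) − bearing(T→Q) = 134.0° ✓; |TP| = 4.200 ✓; ∠(TP, PR) = 90.00° ✓; |PR| = 37.00 ✗.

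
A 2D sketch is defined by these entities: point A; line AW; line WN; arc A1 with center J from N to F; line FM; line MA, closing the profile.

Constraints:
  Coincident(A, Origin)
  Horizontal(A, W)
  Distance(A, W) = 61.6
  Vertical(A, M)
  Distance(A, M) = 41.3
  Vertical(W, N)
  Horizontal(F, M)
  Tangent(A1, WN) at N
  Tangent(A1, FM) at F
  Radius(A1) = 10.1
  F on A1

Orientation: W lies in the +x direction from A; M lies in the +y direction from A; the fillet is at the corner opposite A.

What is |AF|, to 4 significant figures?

66.01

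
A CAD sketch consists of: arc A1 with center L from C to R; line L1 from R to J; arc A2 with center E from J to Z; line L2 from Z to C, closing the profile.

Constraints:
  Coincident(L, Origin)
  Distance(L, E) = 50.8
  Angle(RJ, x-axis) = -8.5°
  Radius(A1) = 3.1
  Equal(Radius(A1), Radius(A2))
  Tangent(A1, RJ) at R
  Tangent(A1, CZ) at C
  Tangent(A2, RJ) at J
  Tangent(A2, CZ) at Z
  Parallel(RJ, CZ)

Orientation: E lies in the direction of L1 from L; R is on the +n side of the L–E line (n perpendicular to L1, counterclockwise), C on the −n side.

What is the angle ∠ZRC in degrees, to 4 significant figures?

83.04°

The slot axis is L1's direction at -8.5°, so u = (cos -8.5°, sin -8.5°) = (0.9890, -0.1478) and n = (−sin -8.5°, cos -8.5°) = (0.1478, 0.9890). L is at the origin and E lies 50.8 along u from L, so E = 50.8·u = (50.24, -7.509). Tangency of A1 to both parallel lines with radius 3.1 puts R and C at L ± 3.1·n: R = (0.4582, 3.066), C = (-0.4582, -3.066). Equal radii place J and Z the same way about E: J = E + 3.1·n = (50.70, -4.443), Z = E − 3.1·n = (49.78, -10.57). Then cos ∠ZRC = RZ·RC / (|RZ||RC|), giving 83.04°.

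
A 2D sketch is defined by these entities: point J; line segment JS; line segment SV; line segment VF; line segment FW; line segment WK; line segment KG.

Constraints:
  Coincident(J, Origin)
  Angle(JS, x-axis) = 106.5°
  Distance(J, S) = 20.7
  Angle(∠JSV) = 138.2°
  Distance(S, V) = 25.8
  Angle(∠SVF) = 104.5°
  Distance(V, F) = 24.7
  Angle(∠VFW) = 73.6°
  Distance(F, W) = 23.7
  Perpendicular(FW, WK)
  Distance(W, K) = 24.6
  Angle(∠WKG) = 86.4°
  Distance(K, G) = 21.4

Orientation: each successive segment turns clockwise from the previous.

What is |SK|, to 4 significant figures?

9.229

∠VFW = 73.6° gives FW at -117.2° from the x-axis; with |FW| = 23.7, W = (18.58, 17.47). The perpendicularity gives WK at right angles to FW, so WK runs at 152.8°; with |WK| = 24.6, K = (-3.304, 28.71). Then |SK| = |K − S| = 9.229.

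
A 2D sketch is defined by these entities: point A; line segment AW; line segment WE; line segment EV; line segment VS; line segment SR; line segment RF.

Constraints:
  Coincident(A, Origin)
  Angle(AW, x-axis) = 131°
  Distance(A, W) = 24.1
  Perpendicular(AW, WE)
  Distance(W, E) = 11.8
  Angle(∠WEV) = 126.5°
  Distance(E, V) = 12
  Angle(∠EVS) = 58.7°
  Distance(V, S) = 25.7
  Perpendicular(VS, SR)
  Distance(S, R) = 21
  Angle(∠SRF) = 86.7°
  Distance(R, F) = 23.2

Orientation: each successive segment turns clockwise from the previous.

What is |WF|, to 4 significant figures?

17.56

The perpendicularity gives SR at right angles to VS, so SR runs at 136.2°; with |SR| = 21.0, R = (-28.13, 19.32). ∠SRF = 86.7° gives RF at 42.90° from the x-axis; with |RF| = 23.2, F = (-11.14, 35.11). Then |WF| = |F − W| = 17.56.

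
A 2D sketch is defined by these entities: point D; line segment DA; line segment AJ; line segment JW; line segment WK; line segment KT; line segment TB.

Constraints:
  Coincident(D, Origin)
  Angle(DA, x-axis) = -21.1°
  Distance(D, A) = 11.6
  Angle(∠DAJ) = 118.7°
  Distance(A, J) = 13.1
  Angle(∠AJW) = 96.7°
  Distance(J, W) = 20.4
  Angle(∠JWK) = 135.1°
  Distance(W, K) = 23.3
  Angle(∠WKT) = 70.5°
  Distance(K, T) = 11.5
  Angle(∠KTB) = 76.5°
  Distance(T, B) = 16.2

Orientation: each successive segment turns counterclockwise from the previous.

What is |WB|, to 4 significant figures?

6.211

∠WKT = 70.5° gives KT at -82.10° from the x-axis; with |KT| = 11.5, T = (-11.68, 14.59). ∠KTB = 76.5° gives TB at 21.40° from the x-axis; with |TB| = 16.2, B = (3.408, 20.50). Then |WB| = |B − W| = 6.211.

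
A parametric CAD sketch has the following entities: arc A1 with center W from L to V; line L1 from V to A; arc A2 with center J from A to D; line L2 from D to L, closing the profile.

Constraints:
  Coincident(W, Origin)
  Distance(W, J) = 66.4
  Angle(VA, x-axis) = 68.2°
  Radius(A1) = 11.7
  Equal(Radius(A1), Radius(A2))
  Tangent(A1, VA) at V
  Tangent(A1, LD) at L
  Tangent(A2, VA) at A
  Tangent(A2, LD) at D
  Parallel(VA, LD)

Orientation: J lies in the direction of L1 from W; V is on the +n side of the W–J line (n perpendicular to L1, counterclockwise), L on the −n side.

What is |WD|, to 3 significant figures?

67.4

The slot axis is L1's direction at 68.2°, so u = (cos 68.2°, sin 68.2°) = (0.371, 0.928) and n = (−sin 68.2°, cos 68.2°) = (-0.928, 0.371). W is at the origin and J lies 66.4 along u from W, so J = 66.4·u = (24.7, 61.7). Tangency of A1 to both parallel lines with radius 11.7 puts V and L at W ± 11.7·n: V = (-10.9, 4.35), L = (10.9, -4.35). Equal radii place A and D the same way about J: A = J + 11.7·n = (13.8, 66.0), D = J − 11.7·n = (35.5, 57.3). Then |WD| = |D − W| = 67.4.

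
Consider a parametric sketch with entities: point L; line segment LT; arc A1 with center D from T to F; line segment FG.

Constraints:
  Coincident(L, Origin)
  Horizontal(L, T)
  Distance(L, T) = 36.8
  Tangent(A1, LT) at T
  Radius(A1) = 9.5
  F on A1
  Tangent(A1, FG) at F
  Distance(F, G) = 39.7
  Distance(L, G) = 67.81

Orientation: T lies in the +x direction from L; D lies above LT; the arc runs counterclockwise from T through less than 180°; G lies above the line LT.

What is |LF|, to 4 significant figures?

47.24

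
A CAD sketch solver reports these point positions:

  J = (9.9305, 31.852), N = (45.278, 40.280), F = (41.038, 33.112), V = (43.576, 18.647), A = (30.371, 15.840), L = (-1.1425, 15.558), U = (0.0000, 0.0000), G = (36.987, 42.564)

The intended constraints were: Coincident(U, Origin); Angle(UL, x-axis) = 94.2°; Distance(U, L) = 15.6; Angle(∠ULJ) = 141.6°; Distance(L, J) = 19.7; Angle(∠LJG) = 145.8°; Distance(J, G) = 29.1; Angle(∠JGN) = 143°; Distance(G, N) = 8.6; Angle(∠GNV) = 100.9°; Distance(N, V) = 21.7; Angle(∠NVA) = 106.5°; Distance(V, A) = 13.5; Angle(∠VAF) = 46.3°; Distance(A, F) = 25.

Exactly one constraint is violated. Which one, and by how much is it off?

Distance(A, F) = 25 — off by 4.70.

U = (0.00, 0.00) ✓; UL at 94.20° ✓; |UL| = 15.60 ✓; ∠ULJ = 141.6° ✓; |LJ| = 19.70 ✓; ∠LJG = 145.8° ✓; |JG| = 29.10 ✓; ∠JGN = 143.0° ✓; |GN| = 8.600 ✓; ∠GNV = 100.9° ✓; |NV| = 21.70 ✓; ∠NVA = 106.5° ✓; |VA| = 13.50 ✓; ∠VAF = 46.30° ✓; |AF| = 20.30 ✗.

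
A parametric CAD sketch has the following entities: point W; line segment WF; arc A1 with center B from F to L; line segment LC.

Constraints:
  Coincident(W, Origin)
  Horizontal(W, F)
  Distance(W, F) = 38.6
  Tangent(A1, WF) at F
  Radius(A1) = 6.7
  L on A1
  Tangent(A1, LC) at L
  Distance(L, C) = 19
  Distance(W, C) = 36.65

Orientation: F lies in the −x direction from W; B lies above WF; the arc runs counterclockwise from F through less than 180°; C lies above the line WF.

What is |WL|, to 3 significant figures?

32.5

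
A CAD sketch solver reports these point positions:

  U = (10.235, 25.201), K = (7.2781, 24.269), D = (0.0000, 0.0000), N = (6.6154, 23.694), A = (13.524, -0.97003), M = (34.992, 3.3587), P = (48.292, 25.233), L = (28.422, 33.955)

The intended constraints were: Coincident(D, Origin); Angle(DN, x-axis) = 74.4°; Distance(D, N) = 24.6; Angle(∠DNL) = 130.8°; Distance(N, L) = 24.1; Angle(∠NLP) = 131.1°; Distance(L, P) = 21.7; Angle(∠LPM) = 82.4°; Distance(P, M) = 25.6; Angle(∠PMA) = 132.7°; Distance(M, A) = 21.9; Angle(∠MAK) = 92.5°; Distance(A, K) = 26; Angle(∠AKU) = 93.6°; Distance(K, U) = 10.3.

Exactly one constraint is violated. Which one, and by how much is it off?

Distance(K, U) = 10.3 — off by 7.20.

D = (0.00, 0.00) ✓; DN at 74.40° ✓; |DN| = 24.60 ✓; ∠DNL = 130.8° ✓; |NL| = 24.10 ✓; ∠NLP = 131.1° ✓; |LP| = 21.70 ✓; ∠LPM = 82.40° ✓; |PM| = 25.60 ✓; ∠PMA = 132.7° ✓; |MA| = 21.90 ✓; ∠MAK = 92.50° ✓; |AK| = 26.00 ✓; ∠AKU = 93.59° ✓; |KU| = 3.100 ✗.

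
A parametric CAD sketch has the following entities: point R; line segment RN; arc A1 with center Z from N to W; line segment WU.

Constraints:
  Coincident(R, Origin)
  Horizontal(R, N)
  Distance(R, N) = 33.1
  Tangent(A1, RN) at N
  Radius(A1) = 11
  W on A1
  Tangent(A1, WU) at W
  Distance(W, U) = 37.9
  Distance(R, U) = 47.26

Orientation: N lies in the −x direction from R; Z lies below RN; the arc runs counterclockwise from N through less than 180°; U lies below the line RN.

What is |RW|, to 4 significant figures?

44.92

R is at the origin; RN is horizontal with |RN| = 33.1 and N on the −x side, so N = (-33.10, 0.000). Since A1 is tangent to RN there, ZN ⟂ RN, so Z = N + (0, -11) = (-33.10, -11.00). Since ZW ⟂ WU (tangency), |ZU| = √(11.0² + 37.9²) = 39.46 regardless of where W sits on A1. So U lies on both circle(R, 47.26) and circle(Z, 39.46); the below-RN intersection is U = (-13.54, -45.28). W is the foot of the tangent from U: W = (-40.76, -18.90).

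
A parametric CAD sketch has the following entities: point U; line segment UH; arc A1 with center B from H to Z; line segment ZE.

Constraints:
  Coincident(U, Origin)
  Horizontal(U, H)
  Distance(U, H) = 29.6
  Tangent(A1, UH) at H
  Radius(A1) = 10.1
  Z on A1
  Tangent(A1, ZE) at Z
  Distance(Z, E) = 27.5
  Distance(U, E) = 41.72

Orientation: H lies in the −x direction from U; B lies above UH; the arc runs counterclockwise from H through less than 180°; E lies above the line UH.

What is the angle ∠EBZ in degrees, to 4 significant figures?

69.83°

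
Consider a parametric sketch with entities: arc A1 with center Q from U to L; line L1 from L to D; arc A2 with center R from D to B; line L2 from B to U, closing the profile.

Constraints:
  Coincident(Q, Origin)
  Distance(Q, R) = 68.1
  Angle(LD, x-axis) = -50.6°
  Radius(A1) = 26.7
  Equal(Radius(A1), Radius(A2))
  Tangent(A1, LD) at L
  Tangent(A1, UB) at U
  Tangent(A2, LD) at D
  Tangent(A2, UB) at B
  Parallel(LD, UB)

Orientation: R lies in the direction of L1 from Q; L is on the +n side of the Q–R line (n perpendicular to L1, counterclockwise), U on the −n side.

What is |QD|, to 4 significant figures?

73.15

Tangency of A1 to both parallel lines with radius 26.7 puts L and U at Q ± 26.7·n: L = (20.63, 16.95), U = (-20.63, -16.95). Equal radii place D and B the same way about R: D = R + 26.7·n = (63.86, -35.68), B = R − 26.7·n = (22.59, -69.57). Then |QD| = |D − Q| = 73.15.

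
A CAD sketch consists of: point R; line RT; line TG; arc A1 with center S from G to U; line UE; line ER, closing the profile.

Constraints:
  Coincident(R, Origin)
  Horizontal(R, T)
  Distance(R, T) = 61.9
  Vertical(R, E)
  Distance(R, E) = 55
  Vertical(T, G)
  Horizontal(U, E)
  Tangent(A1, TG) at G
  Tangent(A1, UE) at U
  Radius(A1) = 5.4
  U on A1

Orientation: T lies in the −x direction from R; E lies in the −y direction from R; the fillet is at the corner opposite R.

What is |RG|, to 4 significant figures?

79.32

R is at the origin; R and T share the same y with |RT| = 61.9 and T on the −x side, so T = (-61.90, 0.000). R and E share the same x with |RE| = 55.0 and E on the −y side, so E = (0.000, -55.00). The virtual corner opposite R is at (-61.90, -55.00). Tangency of A1 to TG means the radius SG is perpendicular to TG and A1 meets UE tangentially, so SU is at right angles to UE, with radius 5.4, so the center S sits 5.4 in from both sides at S = (-56.50, -49.60). That places the tangent points at G = (-61.90, -49.60) on TG and U = (-56.50, -55.00) on UE. Then |RG| = |G − R| = 79.32.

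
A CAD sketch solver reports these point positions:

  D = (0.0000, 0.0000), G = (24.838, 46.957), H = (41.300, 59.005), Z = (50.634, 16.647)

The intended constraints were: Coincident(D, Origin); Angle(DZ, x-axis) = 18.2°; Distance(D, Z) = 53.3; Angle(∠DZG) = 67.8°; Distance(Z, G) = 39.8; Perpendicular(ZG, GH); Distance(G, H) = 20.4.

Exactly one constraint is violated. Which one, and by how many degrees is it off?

Perpendicular(ZG, GH) — off by 4.20°.

D = (0.00, 0.00) ✓; DZ at 18.20° ✓; |DZ| = 53.30 ✓; ∠DZG = 67.80° ✓; |ZG| = 39.80 ✓; ∠(ZG, GH) = 94.20° ✗; |GH| = 20.40 ✓.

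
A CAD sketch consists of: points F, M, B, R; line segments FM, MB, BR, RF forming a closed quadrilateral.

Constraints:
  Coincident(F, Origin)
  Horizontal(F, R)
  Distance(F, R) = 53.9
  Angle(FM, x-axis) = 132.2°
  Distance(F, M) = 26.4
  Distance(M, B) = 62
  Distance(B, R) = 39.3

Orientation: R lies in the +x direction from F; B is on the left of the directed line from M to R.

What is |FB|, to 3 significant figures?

55.9

Checks: |MB| = 62.00 ✓; |BR| = 39.30 ✓.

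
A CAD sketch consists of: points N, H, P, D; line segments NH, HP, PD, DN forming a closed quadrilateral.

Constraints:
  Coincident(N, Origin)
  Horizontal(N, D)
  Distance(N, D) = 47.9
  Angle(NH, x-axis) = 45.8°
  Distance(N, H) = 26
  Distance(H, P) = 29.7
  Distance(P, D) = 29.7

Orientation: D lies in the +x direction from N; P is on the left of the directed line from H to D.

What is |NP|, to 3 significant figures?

54.5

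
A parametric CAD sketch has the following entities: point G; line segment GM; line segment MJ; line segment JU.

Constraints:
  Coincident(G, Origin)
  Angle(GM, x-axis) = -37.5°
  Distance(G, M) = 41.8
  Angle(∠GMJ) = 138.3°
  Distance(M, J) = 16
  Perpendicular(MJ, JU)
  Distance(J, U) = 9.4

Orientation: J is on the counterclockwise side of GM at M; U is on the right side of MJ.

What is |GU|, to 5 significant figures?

60.109

G is at the origin; GM runs at -37.5° with length 41.8, so M = 41.8·(cos -37.5°, sin -37.5°) = (33.162, -25.446). ∠GMJ = 138.3°, so MJ runs at -37.5° + (180° − 138.3°) = 4.2000° from the x-axis; with |MJ| = 16.0, J = M + 16.0·(cos 4.2000°, sin 4.2000°) = (49.119, -24.274). MJ ⟂ JU; with |JU| = 9.4 on the right of MJ, U = J + 9.4·(0.073238, -0.99731) = (49.808, -33.649). Then |GU| = |U − G| = 60.109.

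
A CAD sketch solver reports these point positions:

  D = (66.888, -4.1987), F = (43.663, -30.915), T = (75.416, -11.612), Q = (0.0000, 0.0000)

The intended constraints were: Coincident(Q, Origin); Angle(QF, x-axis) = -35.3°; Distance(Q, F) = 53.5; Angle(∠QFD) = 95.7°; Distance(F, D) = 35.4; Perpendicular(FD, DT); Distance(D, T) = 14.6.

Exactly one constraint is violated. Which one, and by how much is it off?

Distance(D, T) = 14.6 — off by 3.30.

Q = (0.00, 0.00) ✓; QF at -35.30° ✓; |QF| = 53.50 ✓; ∠QFD = 95.70° ✓; |FD| = 35.40 ✓; ∠(FD, DT) = 90.00° ✓; |DT| = 11.30 ✗.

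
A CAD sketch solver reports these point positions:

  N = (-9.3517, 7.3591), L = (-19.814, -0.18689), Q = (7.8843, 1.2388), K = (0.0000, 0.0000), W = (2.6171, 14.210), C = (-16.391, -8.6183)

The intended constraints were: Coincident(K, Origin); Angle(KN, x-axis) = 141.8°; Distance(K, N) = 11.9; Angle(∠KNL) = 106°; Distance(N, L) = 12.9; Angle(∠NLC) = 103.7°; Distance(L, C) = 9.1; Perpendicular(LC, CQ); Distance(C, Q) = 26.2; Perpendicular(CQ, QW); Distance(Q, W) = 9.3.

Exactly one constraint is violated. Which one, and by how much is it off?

Distance(Q, W) = 9.3 — off by 4.70.

K = (0.00, 0.00) ✓; KN at 141.8° ✓; |KN| = 11.90 ✓; ∠KNL = 106.0° ✓; |NL| = 12.90 ✓; ∠NLC = 103.7° ✓; |LC| = 9.100 ✓; ∠(LC, CQ) = 90.00° ✓; |CQ| = 26.20 ✓; ∠(CQ, QW) = 90.00° ✓; |QW| = 14.00 ✗.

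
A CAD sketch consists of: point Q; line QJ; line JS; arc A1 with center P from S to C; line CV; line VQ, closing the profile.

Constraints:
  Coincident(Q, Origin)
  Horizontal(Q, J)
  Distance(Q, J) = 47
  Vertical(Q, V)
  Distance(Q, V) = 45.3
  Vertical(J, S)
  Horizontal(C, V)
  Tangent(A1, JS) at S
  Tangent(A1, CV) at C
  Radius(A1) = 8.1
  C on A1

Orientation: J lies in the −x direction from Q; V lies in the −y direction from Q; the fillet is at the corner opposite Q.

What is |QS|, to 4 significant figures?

59.94

The virtual corner opposite Q is at (-47.00, -45.30). The tangent condition forces PS to be normal to JS and since A1 is tangent to CV there, PC ⟂ CV, with radius 8.1, so the center P sits 8.1 in from both sides at P = (-38.90, -37.20). That places the tangent points at S = (-47.00, -37.20) on JS and C = (-38.90, -45.30) on CV. Then |QS| = |S − Q| = 59.94.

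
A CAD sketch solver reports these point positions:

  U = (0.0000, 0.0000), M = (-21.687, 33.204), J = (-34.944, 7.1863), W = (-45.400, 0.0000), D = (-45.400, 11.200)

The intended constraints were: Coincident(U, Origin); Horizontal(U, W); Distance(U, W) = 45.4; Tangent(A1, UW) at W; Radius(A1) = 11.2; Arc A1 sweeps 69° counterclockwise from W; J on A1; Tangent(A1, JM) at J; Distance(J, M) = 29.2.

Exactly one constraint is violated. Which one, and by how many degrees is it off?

Tangent(A1, JM) at J — off by 6.00°.

U = (0.00, 0.00) ✓; U.y = 0.00, W.y = 0.00 ✓; |UW| = 45.40 ✓; ∠(DW, WU) = 90.00° ✓; |DW| = 11.20 ✓; bearing(D→J) − bearing(D→W) = 69.00° ✓; |DJ| = 11.20 ✓; ∠(DJ, JM) = 96.00° ✗; |JM| = 29.20 ✓.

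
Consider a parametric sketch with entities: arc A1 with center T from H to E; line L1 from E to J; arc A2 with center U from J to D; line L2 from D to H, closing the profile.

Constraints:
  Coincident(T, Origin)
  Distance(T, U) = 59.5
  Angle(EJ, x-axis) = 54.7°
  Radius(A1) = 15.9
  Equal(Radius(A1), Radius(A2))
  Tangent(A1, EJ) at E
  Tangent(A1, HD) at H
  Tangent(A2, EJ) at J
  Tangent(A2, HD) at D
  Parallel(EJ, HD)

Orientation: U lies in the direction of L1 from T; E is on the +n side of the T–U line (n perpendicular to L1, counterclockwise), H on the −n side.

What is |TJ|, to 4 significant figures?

61.59

Tangency of A1 to both parallel lines with radius 15.9 puts E and H at T ± 15.9·n: E = (-12.98, 9.188), H = (12.98, -9.188). Equal radii place J and D the same way about U: J = U + 15.9·n = (21.41, 57.75), D = U − 15.9·n = (47.36, 39.37). Then |TJ| = |J − T| = 61.59.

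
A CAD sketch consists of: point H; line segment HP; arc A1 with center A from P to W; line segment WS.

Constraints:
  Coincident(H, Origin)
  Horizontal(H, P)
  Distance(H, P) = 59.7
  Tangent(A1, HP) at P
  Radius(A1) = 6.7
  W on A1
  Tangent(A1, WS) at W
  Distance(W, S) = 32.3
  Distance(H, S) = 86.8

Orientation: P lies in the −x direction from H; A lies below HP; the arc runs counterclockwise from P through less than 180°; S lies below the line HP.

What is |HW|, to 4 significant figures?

65.74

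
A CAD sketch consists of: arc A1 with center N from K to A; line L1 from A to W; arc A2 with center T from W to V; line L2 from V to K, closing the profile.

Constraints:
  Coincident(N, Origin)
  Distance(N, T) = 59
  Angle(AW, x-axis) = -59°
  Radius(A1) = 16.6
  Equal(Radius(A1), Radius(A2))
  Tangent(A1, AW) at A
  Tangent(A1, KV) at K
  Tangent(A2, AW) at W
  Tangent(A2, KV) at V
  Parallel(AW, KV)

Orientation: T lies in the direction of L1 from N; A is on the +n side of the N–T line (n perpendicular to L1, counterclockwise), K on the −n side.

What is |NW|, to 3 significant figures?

61.3

Tangency of A1 to both parallel lines with radius 16.6 puts A and K at N ± 16.6·n: A = (14.2, 8.55), K = (-14.2, -8.55). Equal radii place W and V the same way about T: W = T + 16.6·n = (44.6, -42.0), V = T − 16.6·n = (16.2, -59.1). Then |NW| = |W − N| = 61.3.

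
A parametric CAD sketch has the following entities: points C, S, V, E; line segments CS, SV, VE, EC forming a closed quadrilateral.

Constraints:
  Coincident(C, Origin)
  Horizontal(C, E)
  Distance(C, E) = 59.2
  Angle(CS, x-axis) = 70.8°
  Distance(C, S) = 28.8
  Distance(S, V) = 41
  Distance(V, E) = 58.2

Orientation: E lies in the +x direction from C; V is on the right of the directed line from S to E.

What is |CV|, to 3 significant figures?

13.4

Checks: |SV| = 41.00 ✓; |VE| = 58.20 ✓.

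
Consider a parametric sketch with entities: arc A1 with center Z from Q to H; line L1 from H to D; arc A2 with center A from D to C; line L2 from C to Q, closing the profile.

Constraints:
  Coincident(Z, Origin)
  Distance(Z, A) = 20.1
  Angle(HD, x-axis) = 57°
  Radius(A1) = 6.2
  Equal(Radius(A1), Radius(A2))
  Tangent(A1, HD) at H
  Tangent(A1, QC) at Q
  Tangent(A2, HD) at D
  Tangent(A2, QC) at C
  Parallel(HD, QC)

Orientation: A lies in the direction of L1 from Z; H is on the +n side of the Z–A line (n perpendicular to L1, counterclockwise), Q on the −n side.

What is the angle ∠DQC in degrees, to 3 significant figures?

31.7°

Tangency of A1 to both parallel lines with radius 6.2 puts H and Q at Z ± 6.2·n: H = (-5.20, 3.38), Q = (5.20, -3.38). Equal radii place D and C the same way about A: D = A + 6.2·n = (5.75, 20.2), C = A − 6.2·n = (16.1, 13.5). Then cos ∠DQC = QD·QC / (|QD||QC|), giving 31.7°.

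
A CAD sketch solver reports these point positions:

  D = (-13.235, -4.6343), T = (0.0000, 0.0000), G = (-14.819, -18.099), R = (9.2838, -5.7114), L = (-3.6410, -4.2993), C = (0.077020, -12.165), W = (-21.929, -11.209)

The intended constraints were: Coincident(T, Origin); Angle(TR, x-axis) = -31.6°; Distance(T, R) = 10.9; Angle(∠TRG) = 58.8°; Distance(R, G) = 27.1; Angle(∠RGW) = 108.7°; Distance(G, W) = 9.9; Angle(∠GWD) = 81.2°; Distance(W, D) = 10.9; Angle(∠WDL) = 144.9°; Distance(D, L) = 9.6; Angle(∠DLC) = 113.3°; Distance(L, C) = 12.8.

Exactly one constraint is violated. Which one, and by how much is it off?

Distance(L, C) = 12.8 — off by 4.10.

T = (0.00, 0.00) ✓; TR at -31.60° ✓; |TR| = 10.90 ✓; ∠TRG = 58.80° ✓; |RG| = 27.10 ✓; ∠RGW = 108.7° ✓; |GW| = 9.901 ✓; ∠GWD = 81.20° ✓; |WD| = 10.90 ✓; ∠WDL = 144.9° ✓; |DL| = 9.600 ✓; ∠DLC = 113.3° ✓; |LC| = 8.700 ✗.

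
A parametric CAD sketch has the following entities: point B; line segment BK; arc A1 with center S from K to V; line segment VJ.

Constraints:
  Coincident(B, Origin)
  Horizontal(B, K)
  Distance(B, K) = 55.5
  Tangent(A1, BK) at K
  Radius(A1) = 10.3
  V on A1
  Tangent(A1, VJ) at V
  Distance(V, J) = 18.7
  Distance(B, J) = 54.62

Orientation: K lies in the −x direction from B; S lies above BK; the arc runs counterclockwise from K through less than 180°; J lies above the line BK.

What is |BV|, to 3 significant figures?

46.5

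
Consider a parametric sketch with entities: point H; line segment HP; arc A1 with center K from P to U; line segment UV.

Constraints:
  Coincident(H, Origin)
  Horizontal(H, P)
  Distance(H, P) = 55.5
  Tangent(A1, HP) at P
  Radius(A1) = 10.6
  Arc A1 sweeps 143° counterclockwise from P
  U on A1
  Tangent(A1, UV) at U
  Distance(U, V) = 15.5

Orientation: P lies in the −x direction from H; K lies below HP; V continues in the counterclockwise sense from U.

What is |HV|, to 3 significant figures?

57.1

On A1, P sits at bearing 90° from K; a 143° counterclockwise sweep puts U at bearing 233°, so U = K + 10.6·(cos 233°, sin 233°) = (-61.9, -19.1). The tangent condition forces KU to be normal to UV, so UV runs along (−sin 233°, cos 233°); with |UV| = 15.5, V = (-49.5, -28.4). Then |HV| = |V − H| = 57.1.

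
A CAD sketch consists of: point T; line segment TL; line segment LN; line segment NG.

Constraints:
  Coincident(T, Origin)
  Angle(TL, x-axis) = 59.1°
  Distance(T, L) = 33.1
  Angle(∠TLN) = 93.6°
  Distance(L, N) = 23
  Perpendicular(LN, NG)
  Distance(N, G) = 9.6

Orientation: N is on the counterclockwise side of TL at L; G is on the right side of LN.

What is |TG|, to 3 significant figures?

49.5

∠TLN = 93.6°, so LN runs at 59.1° + (180° − 93.6°) = 146° from the x-axis; with |LN| = 23.0, N = L + 23.0·(cos 146°, sin 146°) = (-1.96, 41.4). LN is perpendicular to NG; with |NG| = 9.6 on the right of LN, G = N + 9.6·(0.566, 0.824) = (3.48, 49.3). Then |TG| = |G − T| = 49.5.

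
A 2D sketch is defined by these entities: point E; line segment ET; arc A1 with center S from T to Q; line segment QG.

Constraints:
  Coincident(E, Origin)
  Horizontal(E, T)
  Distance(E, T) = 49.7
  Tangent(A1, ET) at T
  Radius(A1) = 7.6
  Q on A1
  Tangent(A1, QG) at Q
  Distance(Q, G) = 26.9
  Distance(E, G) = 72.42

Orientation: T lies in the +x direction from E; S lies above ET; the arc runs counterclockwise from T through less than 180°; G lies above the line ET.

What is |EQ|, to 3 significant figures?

57.1

Checks: |SQ| = 7.600 ✓; ∠(SQ, QG) = 90.00° ✓; |QG| = 26.90 ✓; |EG| = 72.42 ✓.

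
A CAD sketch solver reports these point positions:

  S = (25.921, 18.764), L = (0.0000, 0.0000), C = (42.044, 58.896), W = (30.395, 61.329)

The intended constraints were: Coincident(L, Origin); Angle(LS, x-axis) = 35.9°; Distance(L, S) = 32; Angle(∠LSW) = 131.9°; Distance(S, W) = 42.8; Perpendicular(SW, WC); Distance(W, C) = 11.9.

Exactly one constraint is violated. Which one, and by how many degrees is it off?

Perpendicular(SW, WC) — off by 5.80°.

L = (0.00, 0.00) ✓; LS at 35.90° ✓; |LS| = 32.00 ✓; ∠LSW = 131.9° ✓; |SW| = 42.80 ✓; ∠(SW, WC) = 95.80° ✗; |WC| = 11.90 ✓.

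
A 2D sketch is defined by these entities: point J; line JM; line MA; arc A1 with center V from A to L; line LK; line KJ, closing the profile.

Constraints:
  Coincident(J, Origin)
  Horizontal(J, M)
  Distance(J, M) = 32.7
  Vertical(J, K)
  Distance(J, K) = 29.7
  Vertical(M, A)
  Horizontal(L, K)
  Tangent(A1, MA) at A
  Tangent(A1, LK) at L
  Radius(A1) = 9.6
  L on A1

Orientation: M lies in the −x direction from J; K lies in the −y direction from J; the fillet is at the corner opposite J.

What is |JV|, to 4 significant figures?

30.62

J is at the origin; JM is horizontal with |JM| = 32.7 and M on the −x side, so M = (-32.70, 0.000). JK is vertical with |JK| = 29.7 and K on the −y side, so K = (0.000, -29.70). The virtual corner opposite J is at (-32.70, -29.70). Tangency of A1 to MA means the radius VA is perpendicular to MA and since A1 is tangent to LK there, VL ⟂ LK, with radius 9.6, so the center V sits 9.6 in from both sides at V = (-23.10, -20.10). Then |JV| = |V − J| = 30.62.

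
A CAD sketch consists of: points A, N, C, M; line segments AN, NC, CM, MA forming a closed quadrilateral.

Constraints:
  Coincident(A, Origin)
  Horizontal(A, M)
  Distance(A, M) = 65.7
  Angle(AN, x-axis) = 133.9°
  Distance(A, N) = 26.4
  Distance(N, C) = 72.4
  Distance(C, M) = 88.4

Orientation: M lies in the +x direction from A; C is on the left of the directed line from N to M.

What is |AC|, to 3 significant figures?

81.4

A is at the origin; A and M share the same y with |AM| = 65.7 and M in +x, so M = (65.7, 0). AN runs at 133.9° with |AN| = 26.4, so N = (-18.3, 19.0). C is determined by |NC| = 72.4 and |CM| = 88.4 together: it lies at the intersection of circle(N, 72.4) and circle(M, 88.4). With |NM| = 86.1, the foot of the radical line on NM is 28.1 from N and the perpendicular offset is √(72.4² − 28.1²) = 66.7. Taking the left-of-NM solution: C = (23.9, 77.9).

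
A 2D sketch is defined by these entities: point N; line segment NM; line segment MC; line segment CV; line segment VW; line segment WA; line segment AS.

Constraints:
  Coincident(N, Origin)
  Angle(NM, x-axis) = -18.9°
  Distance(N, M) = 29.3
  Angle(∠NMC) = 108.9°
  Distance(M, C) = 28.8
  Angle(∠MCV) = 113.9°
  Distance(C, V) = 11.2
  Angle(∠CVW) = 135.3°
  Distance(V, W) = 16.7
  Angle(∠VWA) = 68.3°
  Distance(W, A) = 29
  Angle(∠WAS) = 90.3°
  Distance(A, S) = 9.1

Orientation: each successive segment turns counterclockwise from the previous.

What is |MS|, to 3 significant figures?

12.1

N is at the origin; NM runs at -18.9° with length 29.3, so M = (27.7, -9.49). ∠NMC = 108.9° gives MC at 52.2° from the x-axis; with |MC| = 28.8, C = (45.4, 13.3). ∠MCV = 113.9° gives CV at 118° from the x-axis; with |CV| = 11.2, V = (40.1, 23.1). ∠CVW = 135.3° gives VW at 163° from the x-axis; with |VW| = 16.7, W = (24.1, 28.0). ∠VWA = 68.3° gives WA at -85.3° from the x-axis; with |WA| = 29.0, A = (26.5, -0.893). ∠WAS = 90.3° gives AS at 4.40° from the x-axis; with |AS| = 9.1, S = (35.5, -0.195). Then |MS| = |S − M| = 12.1.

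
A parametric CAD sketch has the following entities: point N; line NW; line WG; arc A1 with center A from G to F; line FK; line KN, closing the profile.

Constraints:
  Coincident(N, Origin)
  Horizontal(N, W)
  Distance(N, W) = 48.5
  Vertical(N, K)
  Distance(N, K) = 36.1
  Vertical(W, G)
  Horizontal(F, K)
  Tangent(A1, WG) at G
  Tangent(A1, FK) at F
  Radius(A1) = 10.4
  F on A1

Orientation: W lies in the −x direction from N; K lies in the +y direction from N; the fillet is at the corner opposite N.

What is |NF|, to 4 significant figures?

52.49

N is at the origin; NW is horizontal with |NW| = 48.5 and W on the −x side, so W = (-48.50, 0.000). N and K share the same x with |NK| = 36.1 and K on the +y side, so K = (0.000, 36.10). The virtual corner opposite N is at (-48.50, 36.10). A1 meets WG tangentially, so AG is at right angles to WG and since A1 is tangent to FK there, AF ⟂ FK, with radius 10.4, so the center A sits 10.4 in from both sides at A = (-38.10, 25.70). That places the tangent points at G = (-48.50, 25.70) on WG and F = (-38.10, 36.10) on FK. Then |NF| = |F − N| = 52.49.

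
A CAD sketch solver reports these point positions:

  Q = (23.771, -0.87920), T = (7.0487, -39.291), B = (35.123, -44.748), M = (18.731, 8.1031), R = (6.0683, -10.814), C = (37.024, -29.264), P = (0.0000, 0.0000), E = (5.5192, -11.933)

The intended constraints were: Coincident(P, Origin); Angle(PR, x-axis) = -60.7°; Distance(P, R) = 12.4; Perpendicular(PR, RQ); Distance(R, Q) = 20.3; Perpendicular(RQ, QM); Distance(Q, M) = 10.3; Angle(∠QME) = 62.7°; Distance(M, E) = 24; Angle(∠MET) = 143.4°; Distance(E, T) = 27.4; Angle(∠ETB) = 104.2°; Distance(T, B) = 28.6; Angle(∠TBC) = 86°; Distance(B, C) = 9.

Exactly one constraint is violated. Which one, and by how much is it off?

Distance(B, C) = 9 — off by 6.60.

P = (0.00, 0.00) ✓; PR at -60.70° ✓; |PR| = 12.40 ✓; ∠(PR, RQ) = 90.00° ✓; |RQ| = 20.30 ✓; ∠(RQ, QM) = 90.00° ✓; |QM| = 10.30 ✓; ∠QME = 62.70° ✓; |ME| = 24.00 ✓; ∠MET = 143.4° ✓; |ET| = 27.40 ✓; ∠ETB = 104.2° ✓; |TB| = 28.60 ✓; ∠TBC = 86.00° ✓; |BC| = 15.60 ✗.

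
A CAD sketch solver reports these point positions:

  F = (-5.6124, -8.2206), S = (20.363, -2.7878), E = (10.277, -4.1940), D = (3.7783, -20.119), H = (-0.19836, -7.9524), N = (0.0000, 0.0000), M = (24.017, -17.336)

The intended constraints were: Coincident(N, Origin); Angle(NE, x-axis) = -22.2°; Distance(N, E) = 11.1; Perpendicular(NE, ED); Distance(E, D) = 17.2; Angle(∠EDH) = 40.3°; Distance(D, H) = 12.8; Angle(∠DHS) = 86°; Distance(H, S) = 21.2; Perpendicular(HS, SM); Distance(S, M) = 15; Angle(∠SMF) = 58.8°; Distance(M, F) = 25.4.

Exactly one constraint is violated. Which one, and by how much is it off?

Distance(M, F) = 25.4 — off by 5.60.

N = (0.00, 0.00) ✓; NE at -22.20° ✓; |NE| = 11.10 ✓; ∠(NE, ED) = 90.00° ✓; |ED| = 17.20 ✓; ∠EDH = 40.30° ✓; |DH| = 12.80 ✓; ∠DHS = 86.00° ✓; |HS| = 21.20 ✓; ∠(HS, SM) = 90.00° ✓; |SM| = 15.00 ✓; ∠SMF = 58.80° ✓; |MF| = 31.00 ✗.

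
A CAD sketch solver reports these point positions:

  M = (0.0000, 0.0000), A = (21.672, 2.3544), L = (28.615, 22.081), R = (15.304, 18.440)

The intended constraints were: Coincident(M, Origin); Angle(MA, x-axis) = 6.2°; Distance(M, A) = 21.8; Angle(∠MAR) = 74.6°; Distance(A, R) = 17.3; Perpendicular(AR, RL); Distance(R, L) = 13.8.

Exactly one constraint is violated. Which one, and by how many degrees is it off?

Perpendicular(AR, RL) — off by 6.30°.

M = (0.00, 0.00) ✓; MA at 6.200° ✓; |MA| = 21.80 ✓; ∠MAR = 74.60° ✓; |AR| = 17.30 ✓; ∠(AR, RL) = 96.30° ✗; |RL| = 13.80 ✓.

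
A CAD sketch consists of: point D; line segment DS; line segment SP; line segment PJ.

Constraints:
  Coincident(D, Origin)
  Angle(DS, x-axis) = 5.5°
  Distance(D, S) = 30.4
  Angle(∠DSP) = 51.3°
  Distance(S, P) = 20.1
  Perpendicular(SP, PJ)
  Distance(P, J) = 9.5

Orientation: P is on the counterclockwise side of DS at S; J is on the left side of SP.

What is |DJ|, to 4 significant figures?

14.27

D is at the origin; DS runs at 5.5° with length 30.4, so S = 30.4·(cos 5.5°, sin 5.5°) = (30.26, 2.914). ∠DSP = 51.3°, so SP runs at 5.5° + (180° − 51.3°) = 134.2° from the x-axis; with |SP| = 20.1, P = S + 20.1·(cos 134.2°, sin 134.2°) = (16.25, 17.32). SP is perpendicular to PJ; with |PJ| = 9.5 on the left of SP, J = P + 9.5·(-0.7169, -0.6972) = (9.436, 10.70). Then |DJ| = |J − D| = 14.27.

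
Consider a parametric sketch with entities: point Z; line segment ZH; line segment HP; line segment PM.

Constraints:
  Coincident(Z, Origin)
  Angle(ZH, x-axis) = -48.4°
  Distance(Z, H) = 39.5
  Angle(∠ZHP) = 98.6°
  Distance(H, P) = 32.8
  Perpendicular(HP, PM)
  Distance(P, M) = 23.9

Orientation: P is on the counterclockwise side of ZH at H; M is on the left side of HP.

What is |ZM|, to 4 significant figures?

41.57

Z is at the origin; ZH runs at -48.4° with length 39.5, so H = 39.5·(cos -48.4°, sin -48.4°) = (26.23, -29.54). ∠ZHP = 98.6°, so HP runs at -48.4° + (180° − 98.6°) = 33.00° from the x-axis; with |HP| = 32.8, P = H + 32.8·(cos 33.00°, sin 33.00°) = (53.73, -11.67). The perpendicularity gives PM at right angles to HP; with |PM| = 23.9 on the left of HP, M = P + 23.9·(-0.5446, 0.8387) = (40.72, 8.370). Then |ZM| = |M − Z| = 41.57.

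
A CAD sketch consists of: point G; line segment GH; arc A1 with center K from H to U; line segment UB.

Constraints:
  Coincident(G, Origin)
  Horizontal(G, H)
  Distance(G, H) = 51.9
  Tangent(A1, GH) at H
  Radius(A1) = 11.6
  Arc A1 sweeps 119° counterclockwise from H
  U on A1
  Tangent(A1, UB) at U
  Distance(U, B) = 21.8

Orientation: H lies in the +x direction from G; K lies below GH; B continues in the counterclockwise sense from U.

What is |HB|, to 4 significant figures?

36.29

G is at the origin; GH is horizontal with |GH| = 51.9 and H on the +x side, so H = (51.90, 0.000). A1 meets GH tangentially, so KH is at right angles to GH, so K = H + (0, -11.6) = (51.90, -11.60). On A1, H sits at bearing 90° from K; a 119° counterclockwise sweep puts U at bearing 209°, so U = K + 11.6·(cos 209°, sin 209°) = (41.75, -17.22). Tangency of A1 to UB means the radius KU is perpendicular to UB, so UB runs along (−sin 209°, cos 209°); with |UB| = 21.8, B = (52.32, -36.29). Then |HB| = |B − H| = 36.29.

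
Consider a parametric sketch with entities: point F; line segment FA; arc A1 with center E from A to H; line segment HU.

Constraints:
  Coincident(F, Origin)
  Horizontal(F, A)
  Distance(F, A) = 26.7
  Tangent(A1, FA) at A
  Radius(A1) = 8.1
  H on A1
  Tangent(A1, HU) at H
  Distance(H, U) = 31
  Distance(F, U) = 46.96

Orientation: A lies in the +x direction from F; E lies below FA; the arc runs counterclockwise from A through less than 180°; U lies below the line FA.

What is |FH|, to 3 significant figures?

21.1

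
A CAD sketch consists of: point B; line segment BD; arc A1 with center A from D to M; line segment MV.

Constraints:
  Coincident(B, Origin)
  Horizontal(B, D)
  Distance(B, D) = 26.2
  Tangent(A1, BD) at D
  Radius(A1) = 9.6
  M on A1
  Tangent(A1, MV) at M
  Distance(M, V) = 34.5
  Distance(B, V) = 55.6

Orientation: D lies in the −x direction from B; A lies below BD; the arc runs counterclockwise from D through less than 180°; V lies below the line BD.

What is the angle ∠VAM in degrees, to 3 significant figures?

74.5°

B is at the origin; BD is horizontal with |BD| = 26.2 and D on the −x side, so D = (-26.2, 0.00). The tangent condition forces AD to be normal to BD, so A = D + (0, -9.6) = (-26.2, -9.60). Since AM ⟂ MV (tangency), |AV| = √(9.6² + 34.5²) = 35.8 regardless of where M sits on A1. So V lies on both circle(B, 55.6) and circle(A, 35.8); the below-BD intersection is V = (-33.0, -44.8). M is the foot of the tangent from V: M = (-35.8, -10.4).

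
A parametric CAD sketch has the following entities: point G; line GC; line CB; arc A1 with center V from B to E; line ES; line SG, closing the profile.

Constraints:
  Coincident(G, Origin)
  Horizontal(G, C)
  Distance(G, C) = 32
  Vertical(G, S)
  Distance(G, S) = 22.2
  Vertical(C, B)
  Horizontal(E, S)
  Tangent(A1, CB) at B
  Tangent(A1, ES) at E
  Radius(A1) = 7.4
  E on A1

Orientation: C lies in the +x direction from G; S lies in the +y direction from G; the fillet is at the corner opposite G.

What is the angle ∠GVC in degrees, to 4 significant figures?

85.53°

G is at the origin; GC is horizontal with |GC| = 32.0 and C on the +x side, so C = (32.00, 0.000). G and S share the same x with |GS| = 22.2 and S on the +y side, so S = (0.000, 22.20). The virtual corner opposite G is at (32.00, 22.20). A1 meets CB tangentially, so VB is at right angles to CB and A1 meets ES tangentially, so VE is at right angles to ES, with radius 7.4, so the center V sits 7.4 in from both sides at V = (24.60, 14.80). Then cos ∠GVC = VG·VC / (|VG||VC|), giving 85.53°.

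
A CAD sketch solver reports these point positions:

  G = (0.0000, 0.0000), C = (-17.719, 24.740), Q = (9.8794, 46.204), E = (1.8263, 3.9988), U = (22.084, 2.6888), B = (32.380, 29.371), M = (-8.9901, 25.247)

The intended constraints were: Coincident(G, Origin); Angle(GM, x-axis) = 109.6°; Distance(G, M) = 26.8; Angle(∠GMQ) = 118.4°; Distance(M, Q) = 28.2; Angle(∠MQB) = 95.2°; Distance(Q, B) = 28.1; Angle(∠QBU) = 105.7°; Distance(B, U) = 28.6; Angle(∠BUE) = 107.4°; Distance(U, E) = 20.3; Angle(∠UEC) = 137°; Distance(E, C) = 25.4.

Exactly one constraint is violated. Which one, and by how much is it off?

Distance(E, C) = 25.4 — off by 3.10.

G = (0.00, 0.00) ✓; GM at 109.6° ✓; |GM| = 26.80 ✓; ∠GMQ = 118.4° ✓; |MQ| = 28.20 ✓; ∠MQB = 95.20° ✓; |QB| = 28.10 ✓; ∠QBU = 105.7° ✓; |BU| = 28.60 ✓; ∠BUE = 107.4° ✓; |UE| = 20.30 ✓; ∠UEC = 137.0° ✓; |EC| = 28.50 ✗.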